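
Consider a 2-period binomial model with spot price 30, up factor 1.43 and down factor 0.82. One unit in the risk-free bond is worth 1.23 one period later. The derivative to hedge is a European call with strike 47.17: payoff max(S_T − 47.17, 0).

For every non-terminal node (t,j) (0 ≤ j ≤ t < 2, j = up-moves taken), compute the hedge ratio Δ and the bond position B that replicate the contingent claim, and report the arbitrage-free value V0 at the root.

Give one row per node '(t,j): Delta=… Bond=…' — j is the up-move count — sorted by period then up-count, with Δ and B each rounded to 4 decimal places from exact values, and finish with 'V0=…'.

No-arbitrage ⇒ martingale measure with p* = (R−d)/(u−d) = 0.6721.
At expiry t=2: V(2,0)=0.0000, V(2,1)=0.0000, V(2,2)=14.1770
  t=1,j=0: stock 24.6000 → up 35.1780 (V=0.0000), down 20.1720 (V=0.0000). Price 0.0000; hedge Δ=0.0000, bond B=0.0000.
  t=1,j=1: stock 42.9000 → up 61.3470 (V=14.1770), down 35.1780 (V=0.0000). Price 7.7470; hedge Δ=0.5417, bond B=-15.4940.
  t=0,j=0: stock 30.0000 → up 42.9000 (V=7.7470), down 24.6000 (V=0.0000). Price 4.2333; hedge Δ=0.4233, bond B=-8.4667.
Check: Δ(0,0)·S0 + B(0,0) = 4.2333 = V0.

(0,0): Delta=0.4233 Bond=-8.4667
(1,0): Delta=0.0000 Bond=0.0000
(1,1): Delta=0.5417 Bond=-15.4940
V0=4.2333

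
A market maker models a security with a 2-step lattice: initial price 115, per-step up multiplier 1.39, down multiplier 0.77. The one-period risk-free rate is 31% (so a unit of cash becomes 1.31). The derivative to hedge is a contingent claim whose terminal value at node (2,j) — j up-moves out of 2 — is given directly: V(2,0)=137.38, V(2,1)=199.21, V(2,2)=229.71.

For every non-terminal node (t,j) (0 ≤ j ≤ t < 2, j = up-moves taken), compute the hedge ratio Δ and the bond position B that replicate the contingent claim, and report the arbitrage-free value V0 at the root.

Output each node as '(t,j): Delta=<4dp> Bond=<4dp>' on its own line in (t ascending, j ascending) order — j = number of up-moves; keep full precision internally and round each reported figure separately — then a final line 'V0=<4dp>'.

Risk-neutral probability p* = (R−d)/(u−d) = (1.31−0.77)/(1.39−0.77) = 0.8710.
Payoff layer (t=2): V(2,0)=137.3800, V(2,1)=199.2100, V(2,2)=229.7100
Node (1,0) S=88.5500: V=(p*·199.2100+(1−p*)·137.3800)/1.31=145.9786; Δ=(199.2100−137.3800)/(123.0845−68.1835)=1.1262; B=V−Δ·S=46.2528
Node (1,1) S=159.8500: V=(p*·229.7100+(1−p*)·199.2100)/1.31=172.3470; Δ=(229.7100−199.2100)/(222.1915−123.0845)=0.3077; B=V−Δ·S=123.1534
Node (0,0) S=115.0000: V=(p*·172.3470+(1−p*)·145.9786)/1.31=128.9653; Δ=(172.3470−145.9786)/(159.8500−88.5500)=0.3698; B=V−Δ·S=86.4357
Self-financing check: at every node Δ·S+B equals the discounted successor values.

(0,0): Delta=0.3698 Bond=86.4357
(1,0): Delta=1.1262 Bond=46.2528
(1,1): Delta=0.3077 Bond=123.1534
V0=128.9653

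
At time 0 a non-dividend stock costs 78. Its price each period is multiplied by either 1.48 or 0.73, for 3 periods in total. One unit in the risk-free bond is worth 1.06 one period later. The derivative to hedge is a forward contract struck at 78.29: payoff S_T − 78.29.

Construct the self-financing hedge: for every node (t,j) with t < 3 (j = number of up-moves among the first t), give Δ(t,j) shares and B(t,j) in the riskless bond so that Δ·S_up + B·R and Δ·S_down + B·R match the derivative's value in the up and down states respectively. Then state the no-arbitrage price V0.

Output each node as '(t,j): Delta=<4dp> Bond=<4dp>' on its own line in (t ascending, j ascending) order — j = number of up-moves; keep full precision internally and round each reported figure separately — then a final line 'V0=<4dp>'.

(0,0): Delta=1.0000 Bond=-65.7338
(1,0): Delta=1.0000 Bond=-69.6778
(1,1): Delta=1.0000 Bond=-69.6778
(2,0): Delta=1.0000 Bond=-73.8585
(2,1): Delta=1.0000 Bond=-73.8585
(2,2): Delta=1.0000 Bond=-73.8585
V0=12.2662

Under the risk-neutral measure, an up-move has probability p* = (R−d)/(u−d) = 0.4400 and values discount at R = 1.06.
At expiry t=3: V(3,0)=-47.9467, V(3,1)=-16.7720, V(3,2)=46.4314, V(3,3)=174.5698
Node (2,0) S=41.5662: V=(p*·-16.7720+(1−p*)·-47.9467)/1.06=-32.2923; Δ=(-16.7720−-47.9467)/(61.5180−30.3433)=1.0000; B=V−Δ·S=-73.8585
Node (2,1) S=84.2712: V=(p*·46.4314+(1−p*)·-16.7720)/1.06=10.4127; Δ=(46.4314−-16.7720)/(124.7214−61.5180)=1.0000; B=V−Δ·S=-73.8585
Node (2,2) S=170.8512: V=(p*·174.5698+(1−p*)·46.4314)/1.06=96.9927; Δ=(174.5698−46.4314)/(252.8598−124.7214)=1.0000; B=V−Δ·S=-73.8585
Node (1,0) S=56.9400: V=(p*·10.4127+(1−p*)·-32.2923)/1.06=-12.7378; Δ=(10.4127−-32.2923)/(84.2712−41.5662)=1.0000; B=V−Δ·S=-69.6778
Node (1,1) S=115.4400: V=(p*·96.9927+(1−p*)·10.4127)/1.06=45.7622; Δ=(96.9927−10.4127)/(170.8512−84.2712)=1.0000; B=V−Δ·S=-69.6778
Node (0,0) S=78.0000: V=(p*·45.7622+(1−p*)·-12.7378)/1.06=12.2662; Δ=(45.7622−-12.7378)/(115.4400−56.9400)=1.0000; B=V−Δ·S=-65.7338
Root portfolio cost Δ·78+B reproduces V0=12.2662.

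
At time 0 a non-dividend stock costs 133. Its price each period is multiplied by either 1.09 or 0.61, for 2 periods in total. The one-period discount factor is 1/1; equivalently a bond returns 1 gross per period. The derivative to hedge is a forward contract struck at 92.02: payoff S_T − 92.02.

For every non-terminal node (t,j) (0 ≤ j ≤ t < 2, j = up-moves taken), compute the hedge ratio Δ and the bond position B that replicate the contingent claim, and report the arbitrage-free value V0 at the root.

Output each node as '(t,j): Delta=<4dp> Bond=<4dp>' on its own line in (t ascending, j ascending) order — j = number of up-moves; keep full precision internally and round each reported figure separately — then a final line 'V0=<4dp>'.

(0,0): Delta=1.0000 Bond=-92.0200
(1,0): Delta=1.0000 Bond=-92.0200
(1,1): Delta=1.0000 Bond=-92.0200
V0=40.9800

Risk-neutral probability p* = (R−d)/(u−d) = (1−0.61)/(1.09−0.61) = 0.8125.
Terminal values V(2,·): V(2,0)=-42.5307, V(2,1)=-3.5883, V(2,2)=65.9973
Node (1,0) S=81.1300: V=(p*·-3.5883+(1−p*)·-42.5307)/1=-10.8900; Δ=(-3.5883−-42.5307)/(88.4317−49.4893)=1.0000; B=V−Δ·S=-92.0200
Node (1,1) S=144.9700: V=(p*·65.9973+(1−p*)·-3.5883)/1=52.9500; Δ=(65.9973−-3.5883)/(158.0173−88.4317)=1.0000; B=V−Δ·S=-92.0200
Node (0,0) S=133.0000: V=(p*·52.9500+(1−p*)·-10.8900)/1=40.9800; Δ=(52.9500−-10.8900)/(144.9700−81.1300)=1.0000; B=V−Δ·S=-92.0200
Each (Δ,B) replicates both successor values, so the strategy is self-financing and V0 is arbitrage-free.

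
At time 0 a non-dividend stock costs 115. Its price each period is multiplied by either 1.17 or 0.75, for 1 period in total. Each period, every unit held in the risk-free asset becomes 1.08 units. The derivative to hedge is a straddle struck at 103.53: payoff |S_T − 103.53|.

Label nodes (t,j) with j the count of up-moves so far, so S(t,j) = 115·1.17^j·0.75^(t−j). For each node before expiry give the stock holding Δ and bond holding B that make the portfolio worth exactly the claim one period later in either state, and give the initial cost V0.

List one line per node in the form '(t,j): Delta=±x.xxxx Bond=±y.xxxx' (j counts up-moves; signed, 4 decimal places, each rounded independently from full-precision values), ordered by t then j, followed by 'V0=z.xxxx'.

(0,0): Delta=0.2845 Bond=-6.7183
V0=25.9960

The replicating-portfolio and risk-neutral prices coincide; use p* = (1.08−0.75)/(1.17−0.75) = 0.7857 for the latter.
Terminal values V(1,·): V(1,0)=17.2800, V(1,1)=31.0200
(0,0): S=115.0000. Δ = (V_up−V_dn)/(S_up−S_dn) = (31.0200−17.2800)/(134.5500−86.2500) = 0.2845. V = [p*·31.0200 + (1−p*)·17.2800]/1.08 = 25.9960. B = V − Δ·S = -6.7183.
Check: Δ(0,0)·S0 + B(0,0) = 25.9960 = V0.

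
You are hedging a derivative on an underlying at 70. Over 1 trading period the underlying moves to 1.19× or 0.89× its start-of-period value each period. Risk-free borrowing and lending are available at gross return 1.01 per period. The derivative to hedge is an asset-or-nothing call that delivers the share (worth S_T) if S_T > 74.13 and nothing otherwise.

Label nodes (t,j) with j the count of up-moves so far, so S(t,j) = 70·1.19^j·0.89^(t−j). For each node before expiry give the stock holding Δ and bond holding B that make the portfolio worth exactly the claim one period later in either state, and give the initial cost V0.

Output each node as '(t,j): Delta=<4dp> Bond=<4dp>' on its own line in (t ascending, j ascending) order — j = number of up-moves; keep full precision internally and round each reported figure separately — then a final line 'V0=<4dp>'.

(0,0): Delta=3.9667 Bond=-244.6766
V0=32.9901

The replicating-portfolio and risk-neutral prices coincide; use p* = (1.01−0.89)/(1.19−0.89) = 0.4000 for the latter.
Terminal payoffs: V(1,0)=0.0000, V(1,1)=83.3000
  t=0,j=0: stock 70.0000 → up 83.3000 (V=83.3000), down 62.3000 (V=0.0000). Price 32.9901; hedge Δ=3.9667, bond B=-244.6766.
The time-0 hedge costs 32.9901, which is the no-arbitrage price.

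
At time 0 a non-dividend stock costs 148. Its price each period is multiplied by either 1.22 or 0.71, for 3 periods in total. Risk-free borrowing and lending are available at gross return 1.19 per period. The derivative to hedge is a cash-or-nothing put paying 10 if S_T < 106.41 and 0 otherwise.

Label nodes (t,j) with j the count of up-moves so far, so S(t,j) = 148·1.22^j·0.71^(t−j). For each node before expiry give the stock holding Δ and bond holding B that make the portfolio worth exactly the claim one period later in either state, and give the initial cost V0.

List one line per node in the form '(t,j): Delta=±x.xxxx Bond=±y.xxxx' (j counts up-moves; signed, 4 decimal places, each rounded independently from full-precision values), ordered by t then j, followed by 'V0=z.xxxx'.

(0,0): Delta=-0.0104 Bond=1.5923
(1,0): Delta=-0.1476 Bond=16.3143
(1,1): Delta=-0.0054 Bond=0.9937
(2,0): Delta=0.0000 Bond=8.4034
(2,1): Delta=-0.1530 Bond=20.1022
(2,2): Delta=0.0000 Bond=0.0000
V0=0.0592

The replicating-portfolio and risk-neutral prices coincide; use p* = (1.19−0.71)/(1.22−0.71) = 0.9412 for the latter.
Terminal values V(3,·): V(3,0)=10.0000, V(3,1)=10.0000, V(3,2)=0.0000, V(3,3)=0.0000
(2,0): S=74.6068. Δ = (V_up−V_dn)/(S_up−S_dn) = (10.0000−10.0000)/(91.0203−52.9708) = 0.0000. V = [p*·10.0000 + (1−p*)·10.0000]/1.19 = 8.4034. B = V − Δ·S = 8.4034.
(2,1): S=128.1976. Δ = (V_up−V_dn)/(S_up−S_dn) = (0.0000−10.0000)/(156.4011−91.0203) = -0.1530. V = [p*·0.0000 + (1−p*)·10.0000]/1.19 = 0.4943. B = V − Δ·S = 20.1022.
(2,2): S=220.2832. Δ = (V_up−V_dn)/(S_up−S_dn) = (0.0000−0.0000)/(268.7455−156.4011) = 0.0000. V = [p*·0.0000 + (1−p*)·0.0000]/1.19 = 0.0000. B = V − Δ·S = 0.0000.
(1,0): S=105.0800. Δ = (V_up−V_dn)/(S_up−S_dn) = (0.4943−8.4034)/(128.1976−74.6068) = -0.1476. V = [p*·0.4943 + (1−p*)·8.4034]/1.19 = 0.8063. B = V − Δ·S = 16.3143.
(1,1): S=180.5600. Δ = (V_up−V_dn)/(S_up−S_dn) = (0.0000−0.4943)/(220.2832−128.1976) = -0.0054. V = [p*·0.0000 + (1−p*)·0.4943]/1.19 = 0.0244. B = V − Δ·S = 0.9937.
(0,0): S=148.0000. Δ = (V_up−V_dn)/(S_up−S_dn) = (0.0244−0.8063)/(180.5600−105.0800) = -0.0104. V = [p*·0.0244 + (1−p*)·0.8063]/1.19 = 0.0592. B = V − Δ·S = 1.5923.
The time-0 hedge costs 0.0592, which is the no-arbitrage price.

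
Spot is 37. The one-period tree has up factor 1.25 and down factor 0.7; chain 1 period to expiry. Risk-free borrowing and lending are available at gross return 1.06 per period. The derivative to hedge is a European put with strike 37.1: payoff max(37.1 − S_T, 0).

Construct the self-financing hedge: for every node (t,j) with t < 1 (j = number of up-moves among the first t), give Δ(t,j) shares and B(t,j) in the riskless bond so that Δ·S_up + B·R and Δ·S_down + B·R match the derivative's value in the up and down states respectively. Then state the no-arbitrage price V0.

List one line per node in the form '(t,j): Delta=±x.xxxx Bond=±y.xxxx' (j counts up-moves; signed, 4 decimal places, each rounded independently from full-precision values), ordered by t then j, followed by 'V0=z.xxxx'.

The replicating-portfolio and risk-neutral prices coincide; use p* = (1.06−0.7)/(1.25−0.7) = 0.6545 for the latter.
Terminal values V(1,·): V(1,0)=11.2000, V(1,1)=0.0000
(0,0): S=37.0000. Δ = (V_up−V_dn)/(S_up−S_dn) = (0.0000−11.2000)/(46.2500−25.9000) = -0.5504. V = [p*·0.0000 + (1−p*)·11.2000]/1.06 = 3.6501. B = V − Δ·S = 24.0137.
Each (Δ,B) replicates both successor values, so the strategy is self-financing and V0 is arbitrage-free.

(0,0): Delta=-0.5504 Bond=24.0137
V0=3.6501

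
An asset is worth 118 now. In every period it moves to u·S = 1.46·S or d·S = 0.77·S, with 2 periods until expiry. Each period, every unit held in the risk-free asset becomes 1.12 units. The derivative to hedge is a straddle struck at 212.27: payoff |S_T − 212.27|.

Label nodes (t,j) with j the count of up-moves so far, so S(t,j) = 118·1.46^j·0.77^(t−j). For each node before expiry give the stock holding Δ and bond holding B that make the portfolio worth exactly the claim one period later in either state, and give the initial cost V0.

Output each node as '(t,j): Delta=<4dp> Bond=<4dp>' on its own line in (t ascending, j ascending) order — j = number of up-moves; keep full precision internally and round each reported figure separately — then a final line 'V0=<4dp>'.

(0,0): Delta=-0.5632 Bond=133.7887
(1,0): Delta=-1.0000 Bond=189.5268
(1,1): Delta=-0.3395 Bond=111.2937
V0=67.3256

Risk-neutral probability p* = (R−d)/(u−d) = (1.12−0.77)/(1.46−0.77) = 0.5072.
Payoff layer (t=2): V(2,0)=142.3078, V(2,1)=79.6144, V(2,2)=39.2588
  t=1,j=0: stock 90.8600 → up 132.6556 (V=79.6144), down 69.9622 (V=142.3078). Price 98.6668; hedge Δ=-1.0000, bond B=189.5268.
  t=1,j=1: stock 172.2800 → up 251.5288 (V=39.2588), down 132.6556 (V=79.6144). Price 52.8073; hedge Δ=-0.3395, bond B=111.2937.
  t=0,j=0: stock 118.0000 → up 172.2800 (V=52.8073), down 90.8600 (V=98.6668). Price 67.3256; hedge Δ=-0.5632, bond B=133.7887.
Self-financing check: at every node Δ·S+B equals the discounted successor values.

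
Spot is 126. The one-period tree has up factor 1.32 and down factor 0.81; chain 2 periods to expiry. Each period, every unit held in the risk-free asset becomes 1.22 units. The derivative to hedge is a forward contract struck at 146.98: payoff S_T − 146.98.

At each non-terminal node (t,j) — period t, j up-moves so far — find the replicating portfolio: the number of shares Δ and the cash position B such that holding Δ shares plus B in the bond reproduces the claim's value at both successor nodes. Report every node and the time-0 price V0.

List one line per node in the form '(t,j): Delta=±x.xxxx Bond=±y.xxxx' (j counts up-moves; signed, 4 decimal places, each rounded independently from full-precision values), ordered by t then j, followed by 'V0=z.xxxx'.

(0,0): Delta=1.0000 Bond=-98.7503
(1,0): Delta=1.0000 Bond=-120.4754
(1,1): Delta=1.0000 Bond=-120.4754
V0=27.2497

Since d<R<u, set p* = (R−d)/(u−d) = 0.8039; price each node as the discounted p*-expectation of its children.
Terminal payoffs: V(2,0)=-64.3114, V(2,1)=-12.2608, V(2,2)=72.5624
Node (1,0) S=102.0600: V=(p*·-12.2608+(1−p*)·-64.3114)/1.22=-18.4154; Δ=(-12.2608−-64.3114)/(134.7192−82.6686)=1.0000; B=V−Δ·S=-120.4754
Node (1,1) S=166.3200: V=(p*·72.5624+(1−p*)·-12.2608)/1.22=45.8446; Δ=(72.5624−-12.2608)/(219.5424−134.7192)=1.0000; B=V−Δ·S=-120.4754
Node (0,0) S=126.0000: V=(p*·45.8446+(1−p*)·-18.4154)/1.22=27.2497; Δ=(45.8446−-18.4154)/(166.3200−102.0600)=1.0000; B=V−Δ·S=-98.7503
Check: Δ(0,0)·S0 + B(0,0) = 27.2497 = V0.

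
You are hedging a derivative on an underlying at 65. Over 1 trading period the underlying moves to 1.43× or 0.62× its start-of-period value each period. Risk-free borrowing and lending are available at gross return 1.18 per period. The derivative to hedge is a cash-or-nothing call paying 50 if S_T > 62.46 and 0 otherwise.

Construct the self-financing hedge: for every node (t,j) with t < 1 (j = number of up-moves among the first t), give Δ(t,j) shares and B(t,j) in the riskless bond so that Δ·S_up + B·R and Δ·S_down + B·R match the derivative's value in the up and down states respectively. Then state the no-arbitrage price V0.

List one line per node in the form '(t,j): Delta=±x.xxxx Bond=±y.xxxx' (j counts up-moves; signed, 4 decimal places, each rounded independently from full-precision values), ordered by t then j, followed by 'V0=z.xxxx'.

(0,0): Delta=0.9497 Bond=-32.4336
V0=29.2948

Since d<R<u, set p* = (R−d)/(u−d) = 0.6914; price each node as the discounted p*-expectation of its children.
Payoff layer (t=1): V(1,0)=0.0000, V(1,1)=50.0000
  t=0,j=0: stock 65.0000 → up 92.9500 (V=50.0000), down 40.3000 (V=0.0000). Price 29.2948; hedge Δ=0.9497, bond B=-32.4336.
Each (Δ,B) replicates both successor values, so the strategy is self-financing and V0 is arbitrage-free.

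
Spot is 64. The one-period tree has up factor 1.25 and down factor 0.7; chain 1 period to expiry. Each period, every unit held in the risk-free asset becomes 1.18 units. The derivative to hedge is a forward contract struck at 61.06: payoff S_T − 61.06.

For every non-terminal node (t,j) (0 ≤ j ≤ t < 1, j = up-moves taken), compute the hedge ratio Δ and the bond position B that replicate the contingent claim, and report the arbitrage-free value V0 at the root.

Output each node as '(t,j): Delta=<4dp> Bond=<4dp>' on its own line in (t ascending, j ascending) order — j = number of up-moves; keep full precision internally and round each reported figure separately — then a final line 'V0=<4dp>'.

(0,0): Delta=1.0000 Bond=-51.7458
V0=12.2542

Since d<R<u, set p* = (R−d)/(u−d) = 0.8727; price each node as the discounted p*-expectation of its children.
Terminal payoffs: V(1,0)=-16.2600, V(1,1)=18.9400
Node (0,0) S=64.0000: V=(p*·18.9400+(1−p*)·-16.2600)/1.18=12.2542; Δ=(18.9400−-16.2600)/(80.0000−44.8000)=1.0000; B=V−Δ·S=-51.7458
Check: Δ(0,0)·S0 + B(0,0) = 12.2542 = V0.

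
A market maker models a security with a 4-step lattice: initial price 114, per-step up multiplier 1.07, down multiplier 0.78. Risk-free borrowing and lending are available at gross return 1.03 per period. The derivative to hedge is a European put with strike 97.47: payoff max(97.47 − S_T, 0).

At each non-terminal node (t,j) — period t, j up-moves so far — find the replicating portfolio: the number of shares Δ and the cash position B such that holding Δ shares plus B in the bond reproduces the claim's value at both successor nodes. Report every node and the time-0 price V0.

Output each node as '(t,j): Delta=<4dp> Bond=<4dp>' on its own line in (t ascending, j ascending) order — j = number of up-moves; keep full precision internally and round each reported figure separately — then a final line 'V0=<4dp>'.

(0,0): Delta=-0.1842 Bond=22.6970
(1,0): Delta=-0.6887 Bond=68.2343
(1,1): Delta=-0.1254 Bond=16.2009
(2,0): Delta=-1.0000 Bond=91.8748
(2,1): Delta=-0.6524 Bond=66.8264
(2,2): Delta=-0.0639 Bond=8.6646
(3,0): Delta=-1.0000 Bond=94.6311
(3,1): Delta=-1.0000 Bond=94.6311
(3,2): Delta=-0.6118 Bond=64.7032
(3,3): Delta=0.0000 Bond=0.0000
V0=1.6974

Risk-neutral probability p* = (R−d)/(u−d) = (1.03−0.78)/(1.07−0.78) = 0.8621.
Terminal values V(4,·): V(4,0)=55.2728, V(4,1)=39.5841, V(4,2)=18.0625, V(4,3)=0.0000, V(4,4)=0.0000
  t=3,j=0: stock 54.0989 → up 57.8859 (V=39.5841), down 42.1972 (V=55.2728). Price 40.5321; hedge Δ=-1.0000, bond B=94.6311.
  t=3,j=1: stock 74.2126 → up 79.4075 (V=18.0625), down 57.8859 (V=39.5841). Price 20.4184; hedge Δ=-1.0000, bond B=94.6311.
  t=3,j=2: stock 101.8045 → up 108.9308 (V=0.0000), down 79.4075 (V=18.0625). Price 2.4188; hedge Δ=-0.6118, bond B=64.7032.
  t=3,j=3: stock 139.6549 → up 149.4307 (V=0.0000), down 108.9308 (V=0.0000). Price 0.0000; hedge Δ=0.0000, bond B=0.0000.
  t=2,j=0: stock 69.3576 → up 74.2126 (V=20.4184), down 54.0989 (V=40.5321). Price 22.5172; hedge Δ=-1.0000, bond B=91.8748.
  t=2,j=1: stock 95.1444 → up 101.8045 (V=2.4188), down 74.2126 (V=20.4184). Price 4.7588; hedge Δ=-0.6524, bond B=66.8264.
  t=2,j=2: stock 130.5186 → up 139.6549 (V=0.0000), down 101.8045 (V=2.4188). Price 0.3239; hedge Δ=-0.0639, bond B=8.6646.
  t=1,j=0: stock 88.9200 → up 95.1444 (V=4.7588), down 69.3576 (V=22.5172). Price 6.9983; hedge Δ=-0.6887, bond B=68.2343.
  t=1,j=1: stock 121.9800 → up 130.5186 (V=0.3239), down 95.1444 (V=4.7588). Price 0.9084; hedge Δ=-0.1254, bond B=16.2009.
  t=0,j=0: stock 114.0000 → up 121.9800 (V=0.9084), down 88.9200 (V=6.9983). Price 1.6974; hedge Δ=-0.1842, bond B=22.6970.
Root portfolio cost Δ·114+B reproduces V0=1.6974.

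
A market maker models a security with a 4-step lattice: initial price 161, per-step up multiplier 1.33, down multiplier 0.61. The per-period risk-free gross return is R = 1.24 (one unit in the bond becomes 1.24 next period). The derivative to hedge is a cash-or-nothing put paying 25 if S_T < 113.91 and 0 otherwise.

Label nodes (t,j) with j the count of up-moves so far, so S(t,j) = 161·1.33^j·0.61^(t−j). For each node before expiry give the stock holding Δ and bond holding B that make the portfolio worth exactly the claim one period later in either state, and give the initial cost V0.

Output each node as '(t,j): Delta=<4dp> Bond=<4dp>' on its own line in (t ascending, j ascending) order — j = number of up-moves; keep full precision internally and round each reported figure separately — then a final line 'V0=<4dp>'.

(0,0): Delta=-0.0325 Bond=6.0625
(1,0): Delta=-0.1760 Bond=21.6175
(1,1): Delta=-0.0231 Bond=5.5032
(2,0): Delta=0.0000 Bond=16.2591
(2,1): Delta=-0.1876 Bond=28.3123
(2,2): Delta=-0.0123 Bond=3.7543
(3,0): Delta=0.0000 Bond=20.1613
(3,1): Delta=0.0000 Bond=20.1613
(3,2): Delta=-0.1999 Bond=37.2424
(3,3): Delta=0.0000 Bond=0.0000
V0=0.8339

The replicating-portfolio and risk-neutral prices coincide; use p* = (1.24−0.61)/(1.33−0.61) = 0.8750 for the latter.
At expiry t=4: V(4,0)=25.0000, V(4,1)=25.0000, V(4,2)=25.0000, V(4,3)=0.0000, V(4,4)=0.0000
Node (3,0) S=36.5439: V=(p*·25.0000+(1−p*)·25.0000)/1.24=20.1613; Δ=(25.0000−25.0000)/(48.6034−22.2918)=0.0000; B=V−Δ·S=20.1613
Node (3,1) S=79.6778: V=(p*·25.0000+(1−p*)·25.0000)/1.24=20.1613; Δ=(25.0000−25.0000)/(105.9714−48.6034)=0.0000; B=V−Δ·S=20.1613
Node (3,2) S=173.7237: V=(p*·0.0000+(1−p*)·25.0000)/1.24=2.5202; Δ=(0.0000−25.0000)/(231.0525−105.9714)=-0.1999; B=V−Δ·S=37.2424
Node (3,3) S=378.7746: V=(p*·0.0000+(1−p*)·0.0000)/1.24=0.0000; Δ=(0.0000−0.0000)/(503.7702−231.0525)=0.0000; B=V−Δ·S=0.0000
Node (2,0) S=59.9081: V=(p*·20.1613+(1−p*)·20.1613)/1.24=16.2591; Δ=(20.1613−20.1613)/(79.6778−36.5439)=0.0000; B=V−Δ·S=16.2591
Node (2,1) S=130.6193: V=(p*·2.5202+(1−p*)·20.1613)/1.24=3.8107; Δ=(2.5202−20.1613)/(173.7237−79.6778)=-0.1876; B=V−Δ·S=28.3123
Node (2,2) S=284.7929: V=(p*·0.0000+(1−p*)·2.5202)/1.24=0.2540; Δ=(0.0000−2.5202)/(378.7746−173.7237)=-0.0123; B=V−Δ·S=3.7543
Node (1,0) S=98.2100: V=(p*·3.8107+(1−p*)·16.2591)/1.24=4.3280; Δ=(3.8107−16.2591)/(130.6193−59.9081)=-0.1760; B=V−Δ·S=21.6175
Node (1,1) S=214.1300: V=(p*·0.2540+(1−p*)·3.8107)/1.24=0.5634; Δ=(0.2540−3.8107)/(284.7929−130.6193)=-0.0231; B=V−Δ·S=5.5032
Node (0,0) S=161.0000: V=(p*·0.5634+(1−p*)·4.3280)/1.24=0.8339; Δ=(0.5634−4.3280)/(214.1300−98.2100)=-0.0325; B=V−Δ·S=6.0625
Root portfolio cost Δ·161+B reproduces V0=0.8339.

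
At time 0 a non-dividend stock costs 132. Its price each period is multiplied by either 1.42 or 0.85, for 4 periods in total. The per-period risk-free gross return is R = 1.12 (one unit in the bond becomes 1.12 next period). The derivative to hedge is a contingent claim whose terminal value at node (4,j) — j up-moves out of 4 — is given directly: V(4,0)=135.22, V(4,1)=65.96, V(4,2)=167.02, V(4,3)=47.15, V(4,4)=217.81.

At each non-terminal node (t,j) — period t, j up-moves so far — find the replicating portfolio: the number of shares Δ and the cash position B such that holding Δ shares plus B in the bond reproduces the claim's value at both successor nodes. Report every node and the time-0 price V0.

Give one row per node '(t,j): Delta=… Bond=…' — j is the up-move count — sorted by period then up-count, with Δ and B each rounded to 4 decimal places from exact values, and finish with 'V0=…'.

Risk-neutral probability p* = (R−d)/(u−d) = (1.12−0.85)/(1.42−0.85) = 0.4737.
At expiry t=4: V(4,0)=135.2200, V(4,1)=65.9600, V(4,2)=167.0200, V(4,3)=47.1500, V(4,4)=217.8100
Node (3,0) S=81.0645: V=(p*·65.9600+(1−p*)·135.2200)/1.12=91.4398; Δ=(65.9600−135.2200)/(115.1116−68.9048)=-1.4989; B=V−Δ·S=212.9486
Node (3,1) S=135.4254: V=(p*·167.0200+(1−p*)·65.9600)/1.12=101.6344; Δ=(167.0200−65.9600)/(192.3041−115.1116)=1.3092; B=V−Δ·S=-75.6638
Node (3,2) S=226.2401: V=(p*·47.1500+(1−p*)·167.0200)/1.12=98.4281; Δ=(47.1500−167.0200)/(321.2609−192.3041)=-0.9295; B=V−Δ·S=308.7263
Node (3,3) S=377.9540: V=(p*·217.8100+(1−p*)·47.1500)/1.12=114.2758; Δ=(217.8100−47.1500)/(536.6947−321.2609)=0.7922; B=V−Δ·S=-185.1277
Node (2,0) S=95.3700: V=(p*·101.6344+(1−p*)·91.4398)/1.12=85.9543; Δ=(101.6344−91.4398)/(135.4254−81.0645)=0.1875; B=V−Δ·S=68.0692
Node (2,1) S=159.3240: V=(p*·98.4281+(1−p*)·101.6344)/1.12=89.3890; Δ=(98.4281−101.6344)/(226.2401−135.4254)=-0.0353; B=V−Δ·S=95.0140
Node (2,2) S=266.1648: V=(p*·114.2758+(1−p*)·98.4281)/1.12=94.5848; Δ=(114.2758−98.4281)/(377.9540−226.2401)=0.1045; B=V−Δ·S=66.7817
Node (1,0) S=112.2000: V=(p*·89.3890+(1−p*)·85.9543)/1.12=78.1975; Δ=(89.3890−85.9543)/(159.3240−95.3700)=0.0537; B=V−Δ·S=72.1719
Node (1,1) S=187.4400: V=(p*·94.5848+(1−p*)·89.3890)/1.12=82.0090; Δ=(94.5848−89.3890)/(266.1648−159.3240)=0.0486; B=V−Δ·S=72.8936
Node (0,0) S=132.0000: V=(p*·82.0090+(1−p*)·78.1975)/1.12=71.4312; Δ=(82.0090−78.1975)/(187.4400−112.2000)=0.0507; B=V−Δ·S=64.7444
Each (Δ,B) replicates both successor values, so the strategy is self-financing and V0 is arbitrage-free.

(0,0): Delta=0.0507 Bond=64.7444
(1,0): Delta=0.0537 Bond=72.1719
(1,1): Delta=0.0486 Bond=72.8936
(2,0): Delta=0.1875 Bond=68.0692
(2,1): Delta=-0.0353 Bond=95.0140
(2,2): Delta=0.1045 Bond=66.7817
(3,0): Delta=-1.4989 Bond=212.9486
(3,1): Delta=1.3092 Bond=-75.6638
(3,2): Delta=-0.9295 Bond=308.7263
(3,3): Delta=0.7922 Bond=-185.1277
V0=71.4312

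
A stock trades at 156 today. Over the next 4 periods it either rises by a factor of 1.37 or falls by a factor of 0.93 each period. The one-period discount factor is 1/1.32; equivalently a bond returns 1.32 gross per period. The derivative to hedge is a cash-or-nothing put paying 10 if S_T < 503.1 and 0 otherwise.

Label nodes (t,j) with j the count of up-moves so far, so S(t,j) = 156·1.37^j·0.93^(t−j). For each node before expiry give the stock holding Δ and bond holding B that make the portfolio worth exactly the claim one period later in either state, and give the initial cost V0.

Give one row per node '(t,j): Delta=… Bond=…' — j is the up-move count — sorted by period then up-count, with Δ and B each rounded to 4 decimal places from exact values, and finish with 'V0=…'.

Since d<R<u, set p* = (R−d)/(u−d) = 0.8864; price each node as the discounted p*-expectation of its children.
Terminal values V(4,·): V(4,0)=10.0000, V(4,1)=10.0000, V(4,2)=10.0000, V(4,3)=10.0000, V(4,4)=0.0000
(3,0): S=125.4797. Δ = (V_up−V_dn)/(S_up−S_dn) = (10.0000−10.0000)/(171.9072−116.6961) = 0.0000. V = [p*·10.0000 + (1−p*)·10.0000]/1.32 = 7.5758. B = V − Δ·S = 7.5758.
(3,1): S=184.8464. Δ = (V_up−V_dn)/(S_up−S_dn) = (10.0000−10.0000)/(253.2396−171.9072) = 0.0000. V = [p*·10.0000 + (1−p*)·10.0000]/1.32 = 7.5758. B = V − Δ·S = 7.5758.
(3,2): S=272.3007. Δ = (V_up−V_dn)/(S_up−S_dn) = (10.0000−10.0000)/(373.0519−253.2396) = 0.0000. V = [p*·10.0000 + (1−p*)·10.0000]/1.32 = 7.5758. B = V − Δ·S = 7.5758.
(3,3): S=401.1311. Δ = (V_up−V_dn)/(S_up−S_dn) = (0.0000−10.0000)/(549.5496−373.0519) = -0.0567. V = [p*·0.0000 + (1−p*)·10.0000]/1.32 = 0.8609. B = V − Δ·S = 23.5882.
(2,0): S=134.9244. Δ = (V_up−V_dn)/(S_up−S_dn) = (7.5758−7.5758)/(184.8464−125.4797) = 0.0000. V = [p*·7.5758 + (1−p*)·7.5758]/1.32 = 5.7392. B = V − Δ·S = 5.7392.
(2,1): S=198.7596. Δ = (V_up−V_dn)/(S_up−S_dn) = (7.5758−7.5758)/(272.3007−184.8464) = 0.0000. V = [p*·7.5758 + (1−p*)·7.5758]/1.32 = 5.7392. B = V − Δ·S = 5.7392.
(2,2): S=292.7964. Δ = (V_up−V_dn)/(S_up−S_dn) = (0.8609−7.5758)/(401.1311−272.3007) = -0.0521. V = [p*·0.8609 + (1−p*)·7.5758]/1.32 = 1.2303. B = V − Δ·S = 16.4913.
(1,0): S=145.0800. Δ = (V_up−V_dn)/(S_up−S_dn) = (5.7392−5.7392)/(198.7596−134.9244) = 0.0000. V = [p*·5.7392 + (1−p*)·5.7392]/1.32 = 4.3479. B = V − Δ·S = 4.3479.
(1,1): S=213.7200. Δ = (V_up−V_dn)/(S_up−S_dn) = (1.2303−5.7392)/(292.7964−198.7596) = -0.0479. V = [p*·1.2303 + (1−p*)·5.7392]/1.32 = 1.3202. B = V − Δ·S = 11.5678.
(0,0): S=156.0000. Δ = (V_up−V_dn)/(S_up−S_dn) = (1.3202−4.3479)/(213.7200−145.0800) = -0.0441. V = [p*·1.3202 + (1−p*)·4.3479]/1.32 = 1.2608. B = V − Δ·S = 8.1419.
Root portfolio cost Δ·156+B reproduces V0=1.2608.

(0,0): Delta=-0.0441 Bond=8.1419
(1,0): Delta=0.0000 Bond=4.3479
(1,1): Delta=-0.0479 Bond=11.5678
(2,0): Delta=0.0000 Bond=5.7392
(2,1): Delta=0.0000 Bond=5.7392
(2,2): Delta=-0.0521 Bond=16.4913
(3,0): Delta=0.0000 Bond=7.5758
(3,1): Delta=0.0000 Bond=7.5758
(3,2): Delta=0.0000 Bond=7.5758
(3,3): Delta=-0.0567 Bond=23.5882
V0=1.2608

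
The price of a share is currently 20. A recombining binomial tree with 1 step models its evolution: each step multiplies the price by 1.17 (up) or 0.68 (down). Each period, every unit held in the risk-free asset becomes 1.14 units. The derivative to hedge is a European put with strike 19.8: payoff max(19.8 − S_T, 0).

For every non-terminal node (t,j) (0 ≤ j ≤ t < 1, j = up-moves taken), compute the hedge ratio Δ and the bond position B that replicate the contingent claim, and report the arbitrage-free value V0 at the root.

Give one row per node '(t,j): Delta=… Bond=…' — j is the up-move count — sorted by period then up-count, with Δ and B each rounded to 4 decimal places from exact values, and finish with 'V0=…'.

(0,0): Delta=-0.6327 Bond=12.9860
V0=0.3330

Under the risk-neutral measure, an up-move has probability p* = (R−d)/(u−d) = 0.9388 and values discount at R = 1.14.
At expiry t=1: V(1,0)=6.2000, V(1,1)=0.0000
(0,0): S=20.0000. Δ = (V_up−V_dn)/(S_up−S_dn) = (0.0000−6.2000)/(23.4000−13.6000) = -0.6327. V = [p*·0.0000 + (1−p*)·6.2000]/1.14 = 0.3330. B = V − Δ·S = 12.9860.
The time-0 hedge costs 0.3330, which is the no-arbitrage price.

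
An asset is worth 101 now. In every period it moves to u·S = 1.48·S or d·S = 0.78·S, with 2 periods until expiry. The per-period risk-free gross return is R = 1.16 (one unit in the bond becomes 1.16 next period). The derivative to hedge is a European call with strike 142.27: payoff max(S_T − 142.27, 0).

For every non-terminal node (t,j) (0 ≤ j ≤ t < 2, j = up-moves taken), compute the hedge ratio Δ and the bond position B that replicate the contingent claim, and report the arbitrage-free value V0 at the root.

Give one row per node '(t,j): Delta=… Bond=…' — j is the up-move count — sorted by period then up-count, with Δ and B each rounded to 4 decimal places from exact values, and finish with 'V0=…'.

(0,0): Delta=0.5227 Bond=-35.4957
(1,0): Delta=0.0000 Bond=0.0000
(1,1): Delta=0.7546 Bond=-75.8487
V0=17.2928

Risk-neutral probability p* = (R−d)/(u−d) = (1.16−0.78)/(1.48−0.78) = 0.5429.
Payoff layer (t=2): V(2,0)=0.0000, V(2,1)=0.0000, V(2,2)=78.9604
Node (1,0) S=78.7800: V=(p*·0.0000+(1−p*)·0.0000)/1.16=0.0000; Δ=(0.0000−0.0000)/(116.5944−61.4484)=0.0000; B=V−Δ·S=0.0000
Node (1,1) S=149.4800: V=(p*·78.9604+(1−p*)·0.0000)/1.16=36.9519; Δ=(78.9604−0.0000)/(221.2304−116.5944)=0.7546; B=V−Δ·S=-75.8487
Node (0,0) S=101.0000: V=(p*·36.9519+(1−p*)·0.0000)/1.16=17.2928; Δ=(36.9519−0.0000)/(149.4800−78.7800)=0.5227; B=V−Δ·S=-35.4957
Each (Δ,B) replicates both successor values, so the strategy is self-financing and V0 is arbitrage-free.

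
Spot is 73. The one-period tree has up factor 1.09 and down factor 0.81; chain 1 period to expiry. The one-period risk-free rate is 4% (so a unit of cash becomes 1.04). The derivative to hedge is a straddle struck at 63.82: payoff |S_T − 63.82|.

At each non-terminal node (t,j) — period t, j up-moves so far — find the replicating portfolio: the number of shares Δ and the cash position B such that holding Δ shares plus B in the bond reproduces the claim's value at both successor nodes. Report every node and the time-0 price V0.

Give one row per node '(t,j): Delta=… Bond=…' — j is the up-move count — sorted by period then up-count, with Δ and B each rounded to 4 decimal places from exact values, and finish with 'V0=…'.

Risk-neutral probability p* = (R−d)/(u−d) = (1.04−0.81)/(1.09−0.81) = 0.8214.
At expiry t=1: V(1,0)=4.6900, V(1,1)=15.7500
(0,0): S=73.0000. Δ = (V_up−V_dn)/(S_up−S_dn) = (15.7500−4.6900)/(79.5700−59.1300) = 0.5411. V = [p*·15.7500 + (1−p*)·4.6900]/1.04 = 13.2452. B = V − Δ·S = -26.2548.
Check: Δ(0,0)·S0 + B(0,0) = 13.2452 = V0.

(0,0): Delta=0.5411 Bond=-26.2548
V0=13.2452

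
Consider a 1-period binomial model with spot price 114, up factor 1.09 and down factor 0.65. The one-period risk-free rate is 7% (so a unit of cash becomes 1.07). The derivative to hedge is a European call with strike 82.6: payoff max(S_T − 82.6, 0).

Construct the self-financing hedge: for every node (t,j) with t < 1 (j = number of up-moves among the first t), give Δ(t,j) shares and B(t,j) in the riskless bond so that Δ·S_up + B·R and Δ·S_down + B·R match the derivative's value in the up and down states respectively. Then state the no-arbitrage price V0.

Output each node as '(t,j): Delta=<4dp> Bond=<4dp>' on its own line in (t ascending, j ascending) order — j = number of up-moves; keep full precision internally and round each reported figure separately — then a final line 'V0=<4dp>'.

(0,0): Delta=0.8305 Bond=-57.5170
V0=37.1648

Under the risk-neutral measure, an up-move has probability p* = (R−d)/(u−d) = 0.9545 and values discount at R = 1.07.
Terminal payoffs: V(1,0)=0.0000, V(1,1)=41.6600
Node (0,0) S=114.0000: V=(p*·41.6600+(1−p*)·0.0000)/1.07=37.1648; Δ=(41.6600−0.0000)/(124.2600−74.1000)=0.8305; B=V−Δ·S=-57.5170
Check: Δ(0,0)·S0 + B(0,0) = 37.1648 = V0.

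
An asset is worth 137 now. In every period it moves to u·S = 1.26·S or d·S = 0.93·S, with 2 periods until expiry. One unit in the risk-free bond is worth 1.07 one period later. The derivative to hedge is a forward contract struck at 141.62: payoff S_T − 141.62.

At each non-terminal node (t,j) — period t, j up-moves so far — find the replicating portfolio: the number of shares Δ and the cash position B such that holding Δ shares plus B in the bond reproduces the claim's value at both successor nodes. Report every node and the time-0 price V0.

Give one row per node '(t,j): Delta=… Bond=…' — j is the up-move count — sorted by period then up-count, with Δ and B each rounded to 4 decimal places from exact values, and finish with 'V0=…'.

The replicating-portfolio and risk-neutral prices coincide; use p* = (1.07−0.93)/(1.26−0.93) = 0.4242 for the latter.
Terminal payoffs: V(2,0)=-23.1287, V(2,1)=18.9166, V(2,2)=75.8812
  t=1,j=0: stock 127.4100 → up 160.5366 (V=18.9166), down 118.4913 (V=-23.1287). Price -4.9451; hedge Δ=1.0000, bond B=-132.3551.
  t=1,j=1: stock 172.6200 → up 217.5012 (V=75.8812), down 160.5366 (V=18.9166). Price 40.2649; hedge Δ=1.0000, bond B=-132.3551.
  t=0,j=0: stock 137.0000 → up 172.6200 (V=40.2649), down 127.4100 (V=-4.9451). Price 13.3036; hedge Δ=1.0000, bond B=-123.6964.
Check: Δ(0,0)·S0 + B(0,0) = 13.3036 = V0.

(0,0): Delta=1.0000 Bond=-123.6964
(1,0): Delta=1.0000 Bond=-132.3551
(1,1): Delta=1.0000 Bond=-132.3551
V0=13.3036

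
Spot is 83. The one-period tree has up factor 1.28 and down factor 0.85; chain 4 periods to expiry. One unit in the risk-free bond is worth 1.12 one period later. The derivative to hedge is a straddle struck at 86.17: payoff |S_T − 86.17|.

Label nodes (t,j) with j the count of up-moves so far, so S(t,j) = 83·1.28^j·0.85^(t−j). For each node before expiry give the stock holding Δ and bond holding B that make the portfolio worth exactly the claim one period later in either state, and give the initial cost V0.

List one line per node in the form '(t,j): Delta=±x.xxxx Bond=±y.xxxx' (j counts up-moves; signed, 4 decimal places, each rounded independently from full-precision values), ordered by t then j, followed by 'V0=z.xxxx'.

(0,0): Delta=0.7373 Bond=-28.4715
(1,0): Delta=0.3266 Bond=-2.9153
(1,1): Delta=0.8989 Bond=-49.0571
(2,0): Delta=-0.4747 Bond=44.7867
(2,1): Delta=0.6419 Bond=-31.7403
(2,2): Delta=1.0000 Bond=-68.6942
(3,0): Delta=-1.0000 Bond=76.9375
(3,1): Delta=-0.2680 Bond=34.2936
(3,2): Delta=1.0000 Bond=-76.9375
(3,3): Delta=1.0000 Bond=-76.9375
V0=32.7227

Under the risk-neutral measure, an up-move has probability p* = (R−d)/(u−d) = 0.6279 and values discount at R = 1.12.
Payoff layer (t=4): V(4,0)=42.8435, V(4,1)=20.9254, V(4,2)=12.0808, V(4,3)=61.7841, V(4,4)=136.6314
Node (3,0) S=50.9724: V=(p*·20.9254+(1−p*)·42.8435)/1.12=25.9651; Δ=(20.9254−42.8435)/(65.2446−43.3265)=-1.0000; B=V−Δ·S=76.9375
Node (3,1) S=76.7584: V=(p*·12.0808+(1−p*)·20.9254)/1.12=13.7248; Δ=(12.0808−20.9254)/(98.2508−65.2446)=-0.2680; B=V−Δ·S=34.2936
Node (3,2) S=115.5891: V=(p*·61.7841+(1−p*)·12.0808)/1.12=38.6516; Δ=(61.7841−12.0808)/(147.9541−98.2508)=1.0000; B=V−Δ·S=-76.9375
Node (3,3) S=174.0636: V=(p*·136.6314+(1−p*)·61.7841)/1.12=97.1261; Δ=(136.6314−61.7841)/(222.8014−147.9541)=1.0000; B=V−Δ·S=-76.9375
Node (2,0) S=59.9675: V=(p*·13.7248+(1−p*)·25.9651)/1.12=16.3208; Δ=(13.7248−25.9651)/(76.7584−50.9724)=-0.4747; B=V−Δ·S=44.7867
Node (2,1) S=90.3040: V=(p*·38.6516+(1−p*)·13.7248)/1.12=26.2290; Δ=(38.6516−13.7248)/(115.5891−76.7584)=0.6419; B=V−Δ·S=-31.7403
Node (2,2) S=135.9872: V=(p*·97.1261+(1−p*)·38.6516)/1.12=67.2930; Δ=(97.1261−38.6516)/(174.0636−115.5891)=1.0000; B=V−Δ·S=-68.6942
Node (1,0) S=70.5500: V=(p*·26.2290+(1−p*)·16.3208)/1.12=20.1270; Δ=(26.2290−16.3208)/(90.3040−59.9675)=0.3266; B=V−Δ·S=-2.9153
Node (1,1) S=106.2400: V=(p*·67.2930+(1−p*)·26.2290)/1.12=46.4405; Δ=(67.2930−26.2290)/(135.9872−90.3040)=0.8989; B=V−Δ·S=-49.0571
Node (0,0) S=83.0000: V=(p*·46.4405+(1−p*)·20.1270)/1.12=32.7227; Δ=(46.4405−20.1270)/(106.2400−70.5500)=0.7373; B=V−Δ·S=-28.4715
The time-0 hedge costs 32.7227, which is the no-arbitrage price.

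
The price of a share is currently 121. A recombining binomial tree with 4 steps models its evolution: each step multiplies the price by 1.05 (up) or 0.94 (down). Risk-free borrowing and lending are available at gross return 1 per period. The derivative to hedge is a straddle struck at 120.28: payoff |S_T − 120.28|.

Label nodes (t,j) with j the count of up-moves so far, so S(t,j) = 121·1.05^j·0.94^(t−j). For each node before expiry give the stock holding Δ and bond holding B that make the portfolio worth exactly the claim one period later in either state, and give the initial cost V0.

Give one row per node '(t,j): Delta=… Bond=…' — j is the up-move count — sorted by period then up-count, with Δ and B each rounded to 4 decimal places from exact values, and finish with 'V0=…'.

(0,0): Delta=0.0700 Bond=2.2753
(1,0): Delta=-0.4584 Bond=62.3718
(1,1): Delta=0.4642 Bond=-47.8052
(2,0): Delta=-1.0000 Bond=120.2800
(2,1): Delta=-0.0543 Bond=14.1150
(2,2): Delta=0.8510 Bond=-99.4054
(3,0): Delta=-1.0000 Bond=120.2800
(3,1): Delta=-1.0000 Bond=120.2800
(3,2): Delta=0.6512 Bond=-74.3558
(3,3): Delta=1.0000 Bond=-120.2800
V0=10.7444

Risk-neutral probability p* = (R−d)/(u−d) = (1−0.94)/(1.05−0.94) = 0.5455.
At expiry t=4: V(4,0)=25.8094, V(4,1)=14.7543, V(4,2)=2.4056, V(4,3)=11.3883, V(4,4)=26.7963
Node (3,0) S=100.5007: V=(p*·14.7543+(1−p*)·25.8094)/1=19.7793; Δ=(14.7543−25.8094)/(105.5257−94.4706)=-1.0000; B=V−Δ·S=120.2800
Node (3,1) S=112.2614: V=(p*·2.4056+(1−p*)·14.7543)/1=8.0186; Δ=(2.4056−14.7543)/(117.8744−105.5257)=-1.0000; B=V−Δ·S=120.2800
Node (3,2) S=125.3983: V=(p*·11.3883+(1−p*)·2.4056)/1=7.3052; Δ=(11.3883−2.4056)/(131.6683−117.8744)=0.6512; B=V−Δ·S=-74.3558
Node (3,3) S=140.0726: V=(p*·26.7963+(1−p*)·11.3883)/1=19.7926; Δ=(26.7963−11.3883)/(147.0763−131.6683)=1.0000; B=V−Δ·S=-120.2800
Node (2,0) S=106.9156: V=(p*·8.0186+(1−p*)·19.7793)/1=13.3644; Δ=(8.0186−19.7793)/(112.2614−100.5007)=-1.0000; B=V−Δ·S=120.2800
Node (2,1) S=119.4270: V=(p*·7.3052+(1−p*)·8.0186)/1=7.6295; Δ=(7.3052−8.0186)/(125.3984−112.2614)=-0.0543; B=V−Δ·S=14.1150
Node (2,2) S=133.4025: V=(p*·19.7926+(1−p*)·7.3052)/1=14.1165; Δ=(19.7926−7.3052)/(140.0726−125.3983)=0.8510; B=V−Δ·S=-99.4054
Node (1,0) S=113.7400: V=(p*·7.6295+(1−p*)·13.3644)/1=10.2363; Δ=(7.6295−13.3644)/(119.4270−106.9156)=-0.4584; B=V−Δ·S=62.3718
Node (1,1) S=127.0500: V=(p*·14.1165+(1−p*)·7.6295)/1=11.1679; Δ=(14.1165−7.6295)/(133.4025−119.4270)=0.4642; B=V−Δ·S=-47.8052
Node (0,0) S=121.0000: V=(p*·11.1679+(1−p*)·10.2363)/1=10.7444; Δ=(11.1679−10.2363)/(127.0500−113.7400)=0.0700; B=V−Δ·S=2.2753
The time-0 hedge costs 10.7444, which is the no-arbitrage price.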